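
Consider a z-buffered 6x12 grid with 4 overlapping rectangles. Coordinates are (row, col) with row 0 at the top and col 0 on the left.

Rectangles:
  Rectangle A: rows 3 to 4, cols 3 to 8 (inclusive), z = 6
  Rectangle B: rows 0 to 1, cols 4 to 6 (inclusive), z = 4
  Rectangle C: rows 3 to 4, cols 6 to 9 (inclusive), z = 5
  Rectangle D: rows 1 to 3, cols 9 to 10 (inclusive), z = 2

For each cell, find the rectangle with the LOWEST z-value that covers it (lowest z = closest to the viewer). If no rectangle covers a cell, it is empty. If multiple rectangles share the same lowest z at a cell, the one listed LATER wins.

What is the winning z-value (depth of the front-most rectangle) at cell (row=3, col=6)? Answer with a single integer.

Answer: 5

Derivation:
Check cell (3,6):
  A: rows 3-4 cols 3-8 z=6 -> covers; best now A (z=6)
  B: rows 0-1 cols 4-6 -> outside (row miss)
  C: rows 3-4 cols 6-9 z=5 -> covers; best now C (z=5)
  D: rows 1-3 cols 9-10 -> outside (col miss)
Winner: C at z=5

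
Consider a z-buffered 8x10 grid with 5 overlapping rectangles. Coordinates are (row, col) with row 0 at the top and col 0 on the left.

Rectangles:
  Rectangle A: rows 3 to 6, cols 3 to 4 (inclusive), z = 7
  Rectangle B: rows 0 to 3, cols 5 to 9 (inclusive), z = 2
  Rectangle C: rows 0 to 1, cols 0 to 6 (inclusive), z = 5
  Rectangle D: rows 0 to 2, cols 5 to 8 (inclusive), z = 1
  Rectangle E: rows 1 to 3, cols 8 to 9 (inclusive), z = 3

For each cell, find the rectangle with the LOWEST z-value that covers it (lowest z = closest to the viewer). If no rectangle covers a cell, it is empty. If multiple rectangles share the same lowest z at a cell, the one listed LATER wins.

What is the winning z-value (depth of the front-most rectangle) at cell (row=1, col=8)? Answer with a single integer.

Answer: 1

Derivation:
Check cell (1,8):
  A: rows 3-6 cols 3-4 -> outside (row miss)
  B: rows 0-3 cols 5-9 z=2 -> covers; best now B (z=2)
  C: rows 0-1 cols 0-6 -> outside (col miss)
  D: rows 0-2 cols 5-8 z=1 -> covers; best now D (z=1)
  E: rows 1-3 cols 8-9 z=3 -> covers; best now D (z=1)
Winner: D at z=1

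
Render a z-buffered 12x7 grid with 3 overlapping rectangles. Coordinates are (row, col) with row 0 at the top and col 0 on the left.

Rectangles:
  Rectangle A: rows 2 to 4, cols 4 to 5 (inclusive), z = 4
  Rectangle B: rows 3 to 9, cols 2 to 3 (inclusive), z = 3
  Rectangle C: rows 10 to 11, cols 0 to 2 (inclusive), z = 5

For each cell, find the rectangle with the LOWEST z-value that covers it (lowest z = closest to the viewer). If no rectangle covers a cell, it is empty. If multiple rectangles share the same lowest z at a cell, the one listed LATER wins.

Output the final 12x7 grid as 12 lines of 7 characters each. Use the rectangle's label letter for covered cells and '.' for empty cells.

.......
.......
....AA.
..BBAA.
..BBAA.
..BB...
..BB...
..BB...
..BB...
..BB...
CCC....
CCC....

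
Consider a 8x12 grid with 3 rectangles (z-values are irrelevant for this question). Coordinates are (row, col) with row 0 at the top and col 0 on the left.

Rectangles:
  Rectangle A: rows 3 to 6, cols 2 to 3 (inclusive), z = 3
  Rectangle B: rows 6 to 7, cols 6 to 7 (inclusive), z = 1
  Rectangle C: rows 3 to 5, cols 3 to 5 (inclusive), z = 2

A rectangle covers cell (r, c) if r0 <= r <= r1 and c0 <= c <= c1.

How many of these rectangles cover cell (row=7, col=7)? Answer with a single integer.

Check cell (7,7):
  A: rows 3-6 cols 2-3 -> outside (row miss)
  B: rows 6-7 cols 6-7 -> covers
  C: rows 3-5 cols 3-5 -> outside (row miss)
Count covering = 1

Answer: 1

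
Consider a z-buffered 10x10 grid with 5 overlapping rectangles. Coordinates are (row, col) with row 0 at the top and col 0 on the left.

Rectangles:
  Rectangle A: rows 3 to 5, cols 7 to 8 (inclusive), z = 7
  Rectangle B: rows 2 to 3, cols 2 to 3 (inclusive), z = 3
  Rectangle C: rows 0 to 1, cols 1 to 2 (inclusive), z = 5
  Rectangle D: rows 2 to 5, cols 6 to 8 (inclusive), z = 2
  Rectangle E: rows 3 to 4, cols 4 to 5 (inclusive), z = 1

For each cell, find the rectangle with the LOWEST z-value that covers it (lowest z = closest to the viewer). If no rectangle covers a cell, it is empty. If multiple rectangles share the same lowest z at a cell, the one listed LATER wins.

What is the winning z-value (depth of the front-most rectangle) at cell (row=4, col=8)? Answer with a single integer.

Answer: 2

Derivation:
Check cell (4,8):
  A: rows 3-5 cols 7-8 z=7 -> covers; best now A (z=7)
  B: rows 2-3 cols 2-3 -> outside (row miss)
  C: rows 0-1 cols 1-2 -> outside (row miss)
  D: rows 2-5 cols 6-8 z=2 -> covers; best now D (z=2)
  E: rows 3-4 cols 4-5 -> outside (col miss)
Winner: D at z=2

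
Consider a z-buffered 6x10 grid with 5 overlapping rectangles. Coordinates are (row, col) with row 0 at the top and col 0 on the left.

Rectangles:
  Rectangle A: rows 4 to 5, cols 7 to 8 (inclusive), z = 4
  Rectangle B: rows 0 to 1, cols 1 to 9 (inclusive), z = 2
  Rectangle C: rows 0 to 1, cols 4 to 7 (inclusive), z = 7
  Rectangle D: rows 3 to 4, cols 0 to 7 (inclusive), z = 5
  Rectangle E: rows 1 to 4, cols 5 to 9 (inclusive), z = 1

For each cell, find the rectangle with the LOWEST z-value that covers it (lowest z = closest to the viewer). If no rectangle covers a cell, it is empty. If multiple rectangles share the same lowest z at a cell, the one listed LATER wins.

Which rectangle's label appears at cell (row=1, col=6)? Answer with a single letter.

Check cell (1,6):
  A: rows 4-5 cols 7-8 -> outside (row miss)
  B: rows 0-1 cols 1-9 z=2 -> covers; best now B (z=2)
  C: rows 0-1 cols 4-7 z=7 -> covers; best now B (z=2)
  D: rows 3-4 cols 0-7 -> outside (row miss)
  E: rows 1-4 cols 5-9 z=1 -> covers; best now E (z=1)
Winner: E at z=1

Answer: E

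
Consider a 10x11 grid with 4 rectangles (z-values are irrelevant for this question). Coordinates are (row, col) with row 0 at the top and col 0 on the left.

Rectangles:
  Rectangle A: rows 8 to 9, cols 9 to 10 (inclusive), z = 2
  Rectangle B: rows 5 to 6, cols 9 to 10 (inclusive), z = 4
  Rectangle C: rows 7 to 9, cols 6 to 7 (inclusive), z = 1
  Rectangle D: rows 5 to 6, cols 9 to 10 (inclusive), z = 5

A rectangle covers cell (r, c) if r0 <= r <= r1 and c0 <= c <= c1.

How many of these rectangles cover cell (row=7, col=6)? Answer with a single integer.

Check cell (7,6):
  A: rows 8-9 cols 9-10 -> outside (row miss)
  B: rows 5-6 cols 9-10 -> outside (row miss)
  C: rows 7-9 cols 6-7 -> covers
  D: rows 5-6 cols 9-10 -> outside (row miss)
Count covering = 1

Answer: 1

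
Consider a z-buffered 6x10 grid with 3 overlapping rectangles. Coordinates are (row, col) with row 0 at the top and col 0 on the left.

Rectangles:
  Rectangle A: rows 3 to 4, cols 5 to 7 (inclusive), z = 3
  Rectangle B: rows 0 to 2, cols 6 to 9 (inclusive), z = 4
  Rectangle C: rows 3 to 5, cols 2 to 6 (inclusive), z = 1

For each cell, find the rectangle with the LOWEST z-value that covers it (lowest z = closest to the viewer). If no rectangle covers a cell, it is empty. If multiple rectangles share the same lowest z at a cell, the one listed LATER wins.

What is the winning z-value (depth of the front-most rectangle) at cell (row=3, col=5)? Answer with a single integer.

Check cell (3,5):
  A: rows 3-4 cols 5-7 z=3 -> covers; best now A (z=3)
  B: rows 0-2 cols 6-9 -> outside (row miss)
  C: rows 3-5 cols 2-6 z=1 -> covers; best now C (z=1)
Winner: C at z=1

Answer: 1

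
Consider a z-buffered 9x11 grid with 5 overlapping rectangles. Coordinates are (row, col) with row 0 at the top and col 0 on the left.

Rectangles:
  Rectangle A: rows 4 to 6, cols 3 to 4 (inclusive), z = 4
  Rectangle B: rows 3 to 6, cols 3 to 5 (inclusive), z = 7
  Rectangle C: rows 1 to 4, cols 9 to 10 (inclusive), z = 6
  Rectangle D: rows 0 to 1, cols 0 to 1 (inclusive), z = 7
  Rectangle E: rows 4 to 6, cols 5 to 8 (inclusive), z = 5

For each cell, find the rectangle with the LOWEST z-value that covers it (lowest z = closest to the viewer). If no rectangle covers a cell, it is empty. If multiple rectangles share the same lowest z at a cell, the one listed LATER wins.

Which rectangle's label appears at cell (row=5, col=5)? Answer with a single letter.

Check cell (5,5):
  A: rows 4-6 cols 3-4 -> outside (col miss)
  B: rows 3-6 cols 3-5 z=7 -> covers; best now B (z=7)
  C: rows 1-4 cols 9-10 -> outside (row miss)
  D: rows 0-1 cols 0-1 -> outside (row miss)
  E: rows 4-6 cols 5-8 z=5 -> covers; best now E (z=5)
Winner: E at z=5

Answer: E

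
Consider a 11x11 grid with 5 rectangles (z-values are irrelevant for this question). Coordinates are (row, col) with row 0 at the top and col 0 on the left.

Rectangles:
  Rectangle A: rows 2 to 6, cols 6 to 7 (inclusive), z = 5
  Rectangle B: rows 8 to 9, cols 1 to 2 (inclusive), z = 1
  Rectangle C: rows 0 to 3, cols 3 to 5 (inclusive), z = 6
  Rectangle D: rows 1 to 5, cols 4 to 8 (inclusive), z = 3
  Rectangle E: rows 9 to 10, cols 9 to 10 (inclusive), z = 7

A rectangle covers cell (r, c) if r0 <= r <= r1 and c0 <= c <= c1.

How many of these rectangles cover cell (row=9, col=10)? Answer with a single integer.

Answer: 1

Derivation:
Check cell (9,10):
  A: rows 2-6 cols 6-7 -> outside (row miss)
  B: rows 8-9 cols 1-2 -> outside (col miss)
  C: rows 0-3 cols 3-5 -> outside (row miss)
  D: rows 1-5 cols 4-8 -> outside (row miss)
  E: rows 9-10 cols 9-10 -> covers
Count covering = 1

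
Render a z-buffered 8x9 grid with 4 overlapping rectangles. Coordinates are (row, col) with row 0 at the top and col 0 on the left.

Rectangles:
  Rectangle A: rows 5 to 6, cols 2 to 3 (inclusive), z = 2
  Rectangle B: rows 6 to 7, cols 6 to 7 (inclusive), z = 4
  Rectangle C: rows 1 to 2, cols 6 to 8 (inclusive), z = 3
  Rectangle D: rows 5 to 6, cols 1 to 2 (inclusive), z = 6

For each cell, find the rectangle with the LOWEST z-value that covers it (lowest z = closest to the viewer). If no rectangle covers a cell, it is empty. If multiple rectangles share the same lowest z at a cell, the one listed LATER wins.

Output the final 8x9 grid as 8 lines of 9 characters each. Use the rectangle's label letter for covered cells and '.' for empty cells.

.........
......CCC
......CCC
.........
.........
.DAA.....
.DAA..BB.
......BB.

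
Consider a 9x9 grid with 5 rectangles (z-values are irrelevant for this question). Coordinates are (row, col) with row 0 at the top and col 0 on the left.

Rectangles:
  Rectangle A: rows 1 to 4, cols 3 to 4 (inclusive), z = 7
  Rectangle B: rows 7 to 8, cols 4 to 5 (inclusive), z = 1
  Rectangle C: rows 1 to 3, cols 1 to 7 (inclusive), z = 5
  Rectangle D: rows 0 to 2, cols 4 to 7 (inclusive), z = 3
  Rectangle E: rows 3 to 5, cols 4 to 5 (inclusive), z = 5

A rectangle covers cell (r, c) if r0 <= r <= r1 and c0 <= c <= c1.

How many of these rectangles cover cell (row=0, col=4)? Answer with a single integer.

Answer: 1

Derivation:
Check cell (0,4):
  A: rows 1-4 cols 3-4 -> outside (row miss)
  B: rows 7-8 cols 4-5 -> outside (row miss)
  C: rows 1-3 cols 1-7 -> outside (row miss)
  D: rows 0-2 cols 4-7 -> covers
  E: rows 3-5 cols 4-5 -> outside (row miss)
Count covering = 1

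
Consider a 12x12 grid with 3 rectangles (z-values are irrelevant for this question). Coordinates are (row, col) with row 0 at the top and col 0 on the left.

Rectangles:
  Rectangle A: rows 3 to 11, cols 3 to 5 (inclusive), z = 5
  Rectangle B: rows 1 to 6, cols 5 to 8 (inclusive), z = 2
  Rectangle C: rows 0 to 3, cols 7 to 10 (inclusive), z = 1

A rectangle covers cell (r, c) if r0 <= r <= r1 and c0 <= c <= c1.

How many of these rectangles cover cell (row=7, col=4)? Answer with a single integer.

Check cell (7,4):
  A: rows 3-11 cols 3-5 -> covers
  B: rows 1-6 cols 5-8 -> outside (row miss)
  C: rows 0-3 cols 7-10 -> outside (row miss)
Count covering = 1

Answer: 1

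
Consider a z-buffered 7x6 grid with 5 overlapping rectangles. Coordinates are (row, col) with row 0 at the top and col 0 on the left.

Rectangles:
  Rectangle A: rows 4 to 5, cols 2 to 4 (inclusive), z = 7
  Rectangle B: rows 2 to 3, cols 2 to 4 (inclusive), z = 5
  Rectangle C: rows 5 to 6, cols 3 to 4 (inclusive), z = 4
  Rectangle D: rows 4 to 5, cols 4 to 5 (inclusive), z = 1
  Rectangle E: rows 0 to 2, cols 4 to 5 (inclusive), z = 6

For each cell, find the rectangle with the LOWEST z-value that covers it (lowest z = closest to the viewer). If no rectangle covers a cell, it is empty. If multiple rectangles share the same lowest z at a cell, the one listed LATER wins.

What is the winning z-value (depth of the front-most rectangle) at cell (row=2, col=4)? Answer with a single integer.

Check cell (2,4):
  A: rows 4-5 cols 2-4 -> outside (row miss)
  B: rows 2-3 cols 2-4 z=5 -> covers; best now B (z=5)
  C: rows 5-6 cols 3-4 -> outside (row miss)
  D: rows 4-5 cols 4-5 -> outside (row miss)
  E: rows 0-2 cols 4-5 z=6 -> covers; best now B (z=5)
Winner: B at z=5

Answer: 5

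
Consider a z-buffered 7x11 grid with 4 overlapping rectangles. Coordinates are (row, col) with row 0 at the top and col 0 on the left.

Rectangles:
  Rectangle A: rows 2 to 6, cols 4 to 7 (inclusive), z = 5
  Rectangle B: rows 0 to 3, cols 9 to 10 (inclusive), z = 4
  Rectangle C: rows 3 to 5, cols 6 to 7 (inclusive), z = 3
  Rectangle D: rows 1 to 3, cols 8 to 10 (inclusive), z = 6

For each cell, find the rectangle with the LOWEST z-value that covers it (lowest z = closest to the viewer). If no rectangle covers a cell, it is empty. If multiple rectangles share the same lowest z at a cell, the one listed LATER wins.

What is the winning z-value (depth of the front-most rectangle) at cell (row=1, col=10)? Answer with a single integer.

Answer: 4

Derivation:
Check cell (1,10):
  A: rows 2-6 cols 4-7 -> outside (row miss)
  B: rows 0-3 cols 9-10 z=4 -> covers; best now B (z=4)
  C: rows 3-5 cols 6-7 -> outside (row miss)
  D: rows 1-3 cols 8-10 z=6 -> covers; best now B (z=4)
Winner: B at z=4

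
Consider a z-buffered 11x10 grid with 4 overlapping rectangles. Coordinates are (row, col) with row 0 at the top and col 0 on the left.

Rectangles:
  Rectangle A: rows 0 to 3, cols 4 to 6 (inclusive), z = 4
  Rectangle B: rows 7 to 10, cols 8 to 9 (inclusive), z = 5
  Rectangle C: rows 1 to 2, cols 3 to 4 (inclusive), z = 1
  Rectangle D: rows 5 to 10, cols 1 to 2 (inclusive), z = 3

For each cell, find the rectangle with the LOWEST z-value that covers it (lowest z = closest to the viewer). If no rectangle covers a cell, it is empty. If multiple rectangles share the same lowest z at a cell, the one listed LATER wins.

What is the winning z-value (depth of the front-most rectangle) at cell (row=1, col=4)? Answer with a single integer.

Check cell (1,4):
  A: rows 0-3 cols 4-6 z=4 -> covers; best now A (z=4)
  B: rows 7-10 cols 8-9 -> outside (row miss)
  C: rows 1-2 cols 3-4 z=1 -> covers; best now C (z=1)
  D: rows 5-10 cols 1-2 -> outside (row miss)
Winner: C at z=1

Answer: 1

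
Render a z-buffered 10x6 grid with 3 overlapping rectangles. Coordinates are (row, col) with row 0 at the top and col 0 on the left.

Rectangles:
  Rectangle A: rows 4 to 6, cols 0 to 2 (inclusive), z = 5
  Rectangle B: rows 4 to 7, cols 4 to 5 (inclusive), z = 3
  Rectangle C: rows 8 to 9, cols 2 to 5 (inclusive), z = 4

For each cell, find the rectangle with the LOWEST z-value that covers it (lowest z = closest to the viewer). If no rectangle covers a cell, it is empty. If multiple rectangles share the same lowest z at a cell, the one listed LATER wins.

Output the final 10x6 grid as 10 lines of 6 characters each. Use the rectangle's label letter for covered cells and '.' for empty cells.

......
......
......
......
AAA.BB
AAA.BB
AAA.BB
....BB
..CCCC
..CCCC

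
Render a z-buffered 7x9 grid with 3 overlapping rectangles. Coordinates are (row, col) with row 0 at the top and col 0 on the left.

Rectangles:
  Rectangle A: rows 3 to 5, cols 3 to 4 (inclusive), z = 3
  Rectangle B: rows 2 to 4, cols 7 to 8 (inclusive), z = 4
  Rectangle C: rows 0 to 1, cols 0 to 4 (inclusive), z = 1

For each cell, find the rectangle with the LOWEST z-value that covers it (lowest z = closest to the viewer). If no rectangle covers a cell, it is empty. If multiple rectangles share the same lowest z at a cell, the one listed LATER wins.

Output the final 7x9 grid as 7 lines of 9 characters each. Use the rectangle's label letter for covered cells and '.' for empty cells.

CCCCC....
CCCCC....
.......BB
...AA..BB
...AA..BB
...AA....
.........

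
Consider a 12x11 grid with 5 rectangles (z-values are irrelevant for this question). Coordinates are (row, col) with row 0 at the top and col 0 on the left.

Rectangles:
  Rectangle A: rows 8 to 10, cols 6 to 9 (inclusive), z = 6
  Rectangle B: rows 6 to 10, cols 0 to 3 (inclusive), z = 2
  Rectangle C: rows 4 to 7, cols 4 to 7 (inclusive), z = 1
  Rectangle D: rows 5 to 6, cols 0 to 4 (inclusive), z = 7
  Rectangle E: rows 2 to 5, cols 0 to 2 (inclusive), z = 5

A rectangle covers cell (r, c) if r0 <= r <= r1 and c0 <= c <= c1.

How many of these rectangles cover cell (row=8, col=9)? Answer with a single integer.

Check cell (8,9):
  A: rows 8-10 cols 6-9 -> covers
  B: rows 6-10 cols 0-3 -> outside (col miss)
  C: rows 4-7 cols 4-7 -> outside (row miss)
  D: rows 5-6 cols 0-4 -> outside (row miss)
  E: rows 2-5 cols 0-2 -> outside (row miss)
Count covering = 1

Answer: 1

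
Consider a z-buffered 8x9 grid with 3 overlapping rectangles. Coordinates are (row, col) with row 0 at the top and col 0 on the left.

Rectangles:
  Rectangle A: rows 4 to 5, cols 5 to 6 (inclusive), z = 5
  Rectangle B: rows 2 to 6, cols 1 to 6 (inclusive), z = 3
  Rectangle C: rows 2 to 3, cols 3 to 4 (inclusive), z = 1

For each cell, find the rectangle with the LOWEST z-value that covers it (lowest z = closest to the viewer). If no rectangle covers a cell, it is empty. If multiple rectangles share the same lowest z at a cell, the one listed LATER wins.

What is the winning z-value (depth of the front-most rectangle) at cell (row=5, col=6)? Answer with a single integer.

Check cell (5,6):
  A: rows 4-5 cols 5-6 z=5 -> covers; best now A (z=5)
  B: rows 2-6 cols 1-6 z=3 -> covers; best now B (z=3)
  C: rows 2-3 cols 3-4 -> outside (row miss)
Winner: B at z=3

Answer: 3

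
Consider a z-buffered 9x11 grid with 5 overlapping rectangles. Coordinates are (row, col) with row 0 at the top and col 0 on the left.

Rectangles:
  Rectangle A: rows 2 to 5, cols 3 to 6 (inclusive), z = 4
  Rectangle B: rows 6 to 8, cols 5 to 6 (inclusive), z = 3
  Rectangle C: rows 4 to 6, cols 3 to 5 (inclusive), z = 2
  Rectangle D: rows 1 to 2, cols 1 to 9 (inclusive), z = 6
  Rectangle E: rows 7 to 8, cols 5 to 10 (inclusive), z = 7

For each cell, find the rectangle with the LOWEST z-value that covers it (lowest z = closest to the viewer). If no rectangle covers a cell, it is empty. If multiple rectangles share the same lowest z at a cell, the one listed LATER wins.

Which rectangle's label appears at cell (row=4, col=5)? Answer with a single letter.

Check cell (4,5):
  A: rows 2-5 cols 3-6 z=4 -> covers; best now A (z=4)
  B: rows 6-8 cols 5-6 -> outside (row miss)
  C: rows 4-6 cols 3-5 z=2 -> covers; best now C (z=2)
  D: rows 1-2 cols 1-9 -> outside (row miss)
  E: rows 7-8 cols 5-10 -> outside (row miss)
Winner: C at z=2

Answer: C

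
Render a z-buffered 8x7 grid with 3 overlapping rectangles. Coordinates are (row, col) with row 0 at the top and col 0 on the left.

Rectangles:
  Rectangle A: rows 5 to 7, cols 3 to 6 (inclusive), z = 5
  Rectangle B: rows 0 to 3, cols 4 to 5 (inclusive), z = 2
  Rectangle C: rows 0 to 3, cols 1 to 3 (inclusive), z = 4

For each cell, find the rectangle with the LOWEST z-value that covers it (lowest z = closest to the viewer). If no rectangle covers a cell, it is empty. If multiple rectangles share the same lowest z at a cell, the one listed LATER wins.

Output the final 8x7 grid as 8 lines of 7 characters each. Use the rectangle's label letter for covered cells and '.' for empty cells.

.CCCBB.
.CCCBB.
.CCCBB.
.CCCBB.
.......
...AAAA
...AAAA
...AAAA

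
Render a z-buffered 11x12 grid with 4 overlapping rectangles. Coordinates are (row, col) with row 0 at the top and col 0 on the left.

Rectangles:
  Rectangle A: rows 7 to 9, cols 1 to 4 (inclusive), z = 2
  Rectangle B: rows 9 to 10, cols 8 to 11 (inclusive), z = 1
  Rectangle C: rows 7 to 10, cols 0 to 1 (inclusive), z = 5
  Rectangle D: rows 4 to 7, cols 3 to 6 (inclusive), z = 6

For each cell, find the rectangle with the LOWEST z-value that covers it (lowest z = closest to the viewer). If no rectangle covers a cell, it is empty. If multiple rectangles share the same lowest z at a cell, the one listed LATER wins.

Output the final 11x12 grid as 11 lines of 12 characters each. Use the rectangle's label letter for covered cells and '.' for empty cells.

............
............
............
............
...DDDD.....
...DDDD.....
...DDDD.....
CAAAADD.....
CAAAA.......
CAAAA...BBBB
CC......BBBB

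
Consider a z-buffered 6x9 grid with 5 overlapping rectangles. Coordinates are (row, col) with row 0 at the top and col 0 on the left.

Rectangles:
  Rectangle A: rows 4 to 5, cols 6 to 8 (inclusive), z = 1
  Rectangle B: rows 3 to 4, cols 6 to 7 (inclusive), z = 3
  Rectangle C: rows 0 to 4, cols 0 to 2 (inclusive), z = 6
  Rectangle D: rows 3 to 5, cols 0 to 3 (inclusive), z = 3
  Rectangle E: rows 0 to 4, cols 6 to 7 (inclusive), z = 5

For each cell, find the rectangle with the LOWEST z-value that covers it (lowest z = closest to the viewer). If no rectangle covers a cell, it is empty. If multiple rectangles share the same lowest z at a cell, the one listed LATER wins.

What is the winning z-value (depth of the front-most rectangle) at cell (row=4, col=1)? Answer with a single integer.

Answer: 3

Derivation:
Check cell (4,1):
  A: rows 4-5 cols 6-8 -> outside (col miss)
  B: rows 3-4 cols 6-7 -> outside (col miss)
  C: rows 0-4 cols 0-2 z=6 -> covers; best now C (z=6)
  D: rows 3-5 cols 0-3 z=3 -> covers; best now D (z=3)
  E: rows 0-4 cols 6-7 -> outside (col miss)
Winner: D at z=3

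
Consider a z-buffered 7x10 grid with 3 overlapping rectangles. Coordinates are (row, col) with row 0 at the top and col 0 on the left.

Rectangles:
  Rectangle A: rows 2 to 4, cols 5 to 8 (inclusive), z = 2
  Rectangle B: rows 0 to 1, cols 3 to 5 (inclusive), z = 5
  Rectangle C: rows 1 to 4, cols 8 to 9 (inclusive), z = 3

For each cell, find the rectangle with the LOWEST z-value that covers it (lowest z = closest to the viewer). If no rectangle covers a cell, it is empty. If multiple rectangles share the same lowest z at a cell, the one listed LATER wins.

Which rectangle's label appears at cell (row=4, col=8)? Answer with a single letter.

Check cell (4,8):
  A: rows 2-4 cols 5-8 z=2 -> covers; best now A (z=2)
  B: rows 0-1 cols 3-5 -> outside (row miss)
  C: rows 1-4 cols 8-9 z=3 -> covers; best now A (z=2)
Winner: A at z=2

Answer: A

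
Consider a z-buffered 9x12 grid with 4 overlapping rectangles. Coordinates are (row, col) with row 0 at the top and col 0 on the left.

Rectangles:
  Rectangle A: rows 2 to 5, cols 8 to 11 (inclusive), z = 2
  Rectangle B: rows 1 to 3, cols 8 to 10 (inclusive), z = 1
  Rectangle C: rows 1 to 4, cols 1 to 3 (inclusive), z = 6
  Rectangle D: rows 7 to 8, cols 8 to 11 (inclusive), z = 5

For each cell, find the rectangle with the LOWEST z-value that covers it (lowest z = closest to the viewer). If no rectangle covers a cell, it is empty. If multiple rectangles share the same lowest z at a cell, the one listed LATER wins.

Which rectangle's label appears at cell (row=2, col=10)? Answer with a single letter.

Answer: B

Derivation:
Check cell (2,10):
  A: rows 2-5 cols 8-11 z=2 -> covers; best now A (z=2)
  B: rows 1-3 cols 8-10 z=1 -> covers; best now B (z=1)
  C: rows 1-4 cols 1-3 -> outside (col miss)
  D: rows 7-8 cols 8-11 -> outside (row miss)
Winner: B at z=1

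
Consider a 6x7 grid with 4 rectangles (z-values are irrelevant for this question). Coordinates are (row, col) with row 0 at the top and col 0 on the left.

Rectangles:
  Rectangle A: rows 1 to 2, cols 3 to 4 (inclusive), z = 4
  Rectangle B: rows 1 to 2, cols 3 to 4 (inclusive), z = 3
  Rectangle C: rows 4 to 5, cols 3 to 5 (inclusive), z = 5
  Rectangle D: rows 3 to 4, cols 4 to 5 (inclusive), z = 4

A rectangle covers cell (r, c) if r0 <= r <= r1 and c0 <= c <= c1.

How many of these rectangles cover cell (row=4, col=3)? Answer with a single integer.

Answer: 1

Derivation:
Check cell (4,3):
  A: rows 1-2 cols 3-4 -> outside (row miss)
  B: rows 1-2 cols 3-4 -> outside (row miss)
  C: rows 4-5 cols 3-5 -> covers
  D: rows 3-4 cols 4-5 -> outside (col miss)
Count covering = 1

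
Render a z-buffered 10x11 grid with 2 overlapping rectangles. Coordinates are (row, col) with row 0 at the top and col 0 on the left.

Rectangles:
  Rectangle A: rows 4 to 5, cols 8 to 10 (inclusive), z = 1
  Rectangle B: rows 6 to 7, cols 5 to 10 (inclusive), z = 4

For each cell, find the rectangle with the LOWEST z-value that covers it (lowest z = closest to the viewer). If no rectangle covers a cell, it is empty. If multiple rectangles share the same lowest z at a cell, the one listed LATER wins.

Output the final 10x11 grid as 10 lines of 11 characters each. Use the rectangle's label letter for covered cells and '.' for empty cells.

...........
...........
...........
...........
........AAA
........AAA
.....BBBBBB
.....BBBBBB
...........
...........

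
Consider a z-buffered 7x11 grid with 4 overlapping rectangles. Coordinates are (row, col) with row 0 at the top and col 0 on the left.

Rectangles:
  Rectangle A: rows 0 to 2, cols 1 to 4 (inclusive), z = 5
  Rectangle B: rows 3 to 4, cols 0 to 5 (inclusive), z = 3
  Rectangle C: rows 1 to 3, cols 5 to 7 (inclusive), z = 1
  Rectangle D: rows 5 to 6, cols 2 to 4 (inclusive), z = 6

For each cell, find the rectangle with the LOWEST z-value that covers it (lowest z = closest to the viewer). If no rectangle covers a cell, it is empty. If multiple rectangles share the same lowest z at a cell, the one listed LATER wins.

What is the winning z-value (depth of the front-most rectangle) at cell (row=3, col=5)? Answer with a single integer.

Answer: 1

Derivation:
Check cell (3,5):
  A: rows 0-2 cols 1-4 -> outside (row miss)
  B: rows 3-4 cols 0-5 z=3 -> covers; best now B (z=3)
  C: rows 1-3 cols 5-7 z=1 -> covers; best now C (z=1)
  D: rows 5-6 cols 2-4 -> outside (row miss)
Winner: C at z=1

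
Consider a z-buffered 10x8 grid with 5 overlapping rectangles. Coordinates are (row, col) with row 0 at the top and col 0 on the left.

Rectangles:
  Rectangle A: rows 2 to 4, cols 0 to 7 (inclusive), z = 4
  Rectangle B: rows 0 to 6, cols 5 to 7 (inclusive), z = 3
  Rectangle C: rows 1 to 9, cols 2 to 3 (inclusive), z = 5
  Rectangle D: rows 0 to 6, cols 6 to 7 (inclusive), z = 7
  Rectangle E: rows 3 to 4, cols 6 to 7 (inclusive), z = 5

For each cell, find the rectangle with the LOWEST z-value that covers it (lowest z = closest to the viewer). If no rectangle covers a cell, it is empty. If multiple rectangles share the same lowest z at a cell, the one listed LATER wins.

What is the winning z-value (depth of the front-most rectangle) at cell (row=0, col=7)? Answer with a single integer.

Check cell (0,7):
  A: rows 2-4 cols 0-7 -> outside (row miss)
  B: rows 0-6 cols 5-7 z=3 -> covers; best now B (z=3)
  C: rows 1-9 cols 2-3 -> outside (row miss)
  D: rows 0-6 cols 6-7 z=7 -> covers; best now B (z=3)
  E: rows 3-4 cols 6-7 -> outside (row miss)
Winner: B at z=3

Answer: 3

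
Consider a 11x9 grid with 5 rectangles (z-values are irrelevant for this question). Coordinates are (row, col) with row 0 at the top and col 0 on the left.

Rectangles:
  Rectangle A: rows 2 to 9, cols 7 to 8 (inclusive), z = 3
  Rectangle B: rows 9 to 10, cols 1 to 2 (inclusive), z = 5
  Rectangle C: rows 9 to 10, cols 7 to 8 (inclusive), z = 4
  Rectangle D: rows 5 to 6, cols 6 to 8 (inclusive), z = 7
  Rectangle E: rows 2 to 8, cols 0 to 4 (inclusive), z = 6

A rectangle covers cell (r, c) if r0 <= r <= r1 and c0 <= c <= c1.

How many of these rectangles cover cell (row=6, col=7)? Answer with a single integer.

Check cell (6,7):
  A: rows 2-9 cols 7-8 -> covers
  B: rows 9-10 cols 1-2 -> outside (row miss)
  C: rows 9-10 cols 7-8 -> outside (row miss)
  D: rows 5-6 cols 6-8 -> covers
  E: rows 2-8 cols 0-4 -> outside (col miss)
Count covering = 2

Answer: 2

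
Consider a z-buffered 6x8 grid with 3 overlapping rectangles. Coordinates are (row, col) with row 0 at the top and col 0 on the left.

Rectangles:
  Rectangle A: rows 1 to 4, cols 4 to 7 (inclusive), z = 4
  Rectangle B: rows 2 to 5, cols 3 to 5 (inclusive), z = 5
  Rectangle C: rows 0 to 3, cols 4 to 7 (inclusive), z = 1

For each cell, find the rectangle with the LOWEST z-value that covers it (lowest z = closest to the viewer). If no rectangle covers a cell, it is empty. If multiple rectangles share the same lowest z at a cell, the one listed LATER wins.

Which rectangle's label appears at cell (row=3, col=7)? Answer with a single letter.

Check cell (3,7):
  A: rows 1-4 cols 4-7 z=4 -> covers; best now A (z=4)
  B: rows 2-5 cols 3-5 -> outside (col miss)
  C: rows 0-3 cols 4-7 z=1 -> covers; best now C (z=1)
Winner: C at z=1

Answer: C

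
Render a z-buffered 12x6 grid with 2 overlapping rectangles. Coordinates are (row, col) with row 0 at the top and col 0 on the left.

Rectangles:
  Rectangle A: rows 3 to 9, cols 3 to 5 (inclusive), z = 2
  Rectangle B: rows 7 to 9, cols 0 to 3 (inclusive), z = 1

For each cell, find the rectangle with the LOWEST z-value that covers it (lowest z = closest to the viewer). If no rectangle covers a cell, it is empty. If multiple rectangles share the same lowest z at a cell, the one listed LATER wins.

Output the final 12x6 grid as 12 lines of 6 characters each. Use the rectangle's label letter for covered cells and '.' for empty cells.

......
......
......
...AAA
...AAA
...AAA
...AAA
BBBBAA
BBBBAA
BBBBAA
......
......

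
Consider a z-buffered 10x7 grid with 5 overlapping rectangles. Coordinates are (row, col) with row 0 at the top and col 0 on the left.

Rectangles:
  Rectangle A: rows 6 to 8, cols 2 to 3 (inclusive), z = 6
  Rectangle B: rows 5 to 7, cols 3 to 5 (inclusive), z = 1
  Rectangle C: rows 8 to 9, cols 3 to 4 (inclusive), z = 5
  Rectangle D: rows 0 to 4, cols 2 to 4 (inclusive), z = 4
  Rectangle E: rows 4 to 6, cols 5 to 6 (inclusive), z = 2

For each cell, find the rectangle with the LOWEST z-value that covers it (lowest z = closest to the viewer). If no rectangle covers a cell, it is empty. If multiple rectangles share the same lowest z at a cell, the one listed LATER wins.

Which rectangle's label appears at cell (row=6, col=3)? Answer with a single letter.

Answer: B

Derivation:
Check cell (6,3):
  A: rows 6-8 cols 2-3 z=6 -> covers; best now A (z=6)
  B: rows 5-7 cols 3-5 z=1 -> covers; best now B (z=1)
  C: rows 8-9 cols 3-4 -> outside (row miss)
  D: rows 0-4 cols 2-4 -> outside (row miss)
  E: rows 4-6 cols 5-6 -> outside (col miss)
Winner: B at z=1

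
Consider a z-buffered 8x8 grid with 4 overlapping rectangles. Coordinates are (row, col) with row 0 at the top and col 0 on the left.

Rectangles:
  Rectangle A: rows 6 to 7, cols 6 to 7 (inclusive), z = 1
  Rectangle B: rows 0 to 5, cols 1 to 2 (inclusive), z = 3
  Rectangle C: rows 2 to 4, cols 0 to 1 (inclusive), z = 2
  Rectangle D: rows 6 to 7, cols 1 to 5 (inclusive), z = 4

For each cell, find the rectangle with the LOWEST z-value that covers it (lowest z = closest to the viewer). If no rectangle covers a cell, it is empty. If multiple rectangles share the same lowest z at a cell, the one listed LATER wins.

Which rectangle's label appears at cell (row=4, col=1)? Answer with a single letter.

Check cell (4,1):
  A: rows 6-7 cols 6-7 -> outside (row miss)
  B: rows 0-5 cols 1-2 z=3 -> covers; best now B (z=3)
  C: rows 2-4 cols 0-1 z=2 -> covers; best now C (z=2)
  D: rows 6-7 cols 1-5 -> outside (row miss)
Winner: C at z=2

Answer: C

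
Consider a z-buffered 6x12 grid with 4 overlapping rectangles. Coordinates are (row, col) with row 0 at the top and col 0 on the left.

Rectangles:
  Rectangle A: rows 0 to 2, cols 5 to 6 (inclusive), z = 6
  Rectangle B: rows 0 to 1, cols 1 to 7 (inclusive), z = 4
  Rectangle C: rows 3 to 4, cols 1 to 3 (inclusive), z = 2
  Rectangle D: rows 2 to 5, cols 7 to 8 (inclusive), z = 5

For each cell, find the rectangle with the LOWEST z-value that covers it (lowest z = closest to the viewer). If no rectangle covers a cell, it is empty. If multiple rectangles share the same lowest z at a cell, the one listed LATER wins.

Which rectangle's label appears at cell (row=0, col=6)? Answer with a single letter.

Answer: B

Derivation:
Check cell (0,6):
  A: rows 0-2 cols 5-6 z=6 -> covers; best now A (z=6)
  B: rows 0-1 cols 1-7 z=4 -> covers; best now B (z=4)
  C: rows 3-4 cols 1-3 -> outside (row miss)
  D: rows 2-5 cols 7-8 -> outside (row miss)
Winner: B at z=4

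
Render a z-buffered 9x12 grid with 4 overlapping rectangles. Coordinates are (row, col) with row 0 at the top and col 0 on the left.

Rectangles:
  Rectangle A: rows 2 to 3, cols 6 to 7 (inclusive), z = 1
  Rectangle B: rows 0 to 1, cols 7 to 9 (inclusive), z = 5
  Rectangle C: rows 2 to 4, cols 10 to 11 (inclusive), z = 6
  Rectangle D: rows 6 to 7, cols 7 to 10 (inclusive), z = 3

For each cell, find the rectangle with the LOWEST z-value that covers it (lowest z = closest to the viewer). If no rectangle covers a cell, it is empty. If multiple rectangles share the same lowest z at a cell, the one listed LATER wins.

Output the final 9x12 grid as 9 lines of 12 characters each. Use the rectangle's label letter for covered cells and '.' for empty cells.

.......BBB..
.......BBB..
......AA..CC
......AA..CC
..........CC
............
.......DDDD.
.......DDDD.
............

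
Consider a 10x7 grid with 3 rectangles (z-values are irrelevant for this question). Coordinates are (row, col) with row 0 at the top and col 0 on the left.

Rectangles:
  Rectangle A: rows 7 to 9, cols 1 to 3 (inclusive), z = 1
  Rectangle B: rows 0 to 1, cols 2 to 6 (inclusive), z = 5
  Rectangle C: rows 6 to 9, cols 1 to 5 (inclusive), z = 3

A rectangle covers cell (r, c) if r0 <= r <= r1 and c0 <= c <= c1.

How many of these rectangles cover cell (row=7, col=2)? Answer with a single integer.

Answer: 2

Derivation:
Check cell (7,2):
  A: rows 7-9 cols 1-3 -> covers
  B: rows 0-1 cols 2-6 -> outside (row miss)
  C: rows 6-9 cols 1-5 -> covers
Count covering = 2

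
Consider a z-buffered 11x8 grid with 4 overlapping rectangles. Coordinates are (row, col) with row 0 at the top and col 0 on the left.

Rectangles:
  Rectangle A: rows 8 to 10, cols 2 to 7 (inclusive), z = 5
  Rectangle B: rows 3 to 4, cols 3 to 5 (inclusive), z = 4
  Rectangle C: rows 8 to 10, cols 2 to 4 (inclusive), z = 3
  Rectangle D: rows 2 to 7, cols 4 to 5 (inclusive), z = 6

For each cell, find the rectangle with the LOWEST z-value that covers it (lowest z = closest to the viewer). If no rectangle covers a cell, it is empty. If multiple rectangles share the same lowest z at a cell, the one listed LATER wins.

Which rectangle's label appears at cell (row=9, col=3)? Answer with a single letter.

Check cell (9,3):
  A: rows 8-10 cols 2-7 z=5 -> covers; best now A (z=5)
  B: rows 3-4 cols 3-5 -> outside (row miss)
  C: rows 8-10 cols 2-4 z=3 -> covers; best now C (z=3)
  D: rows 2-7 cols 4-5 -> outside (row miss)
Winner: C at z=3

Answer: C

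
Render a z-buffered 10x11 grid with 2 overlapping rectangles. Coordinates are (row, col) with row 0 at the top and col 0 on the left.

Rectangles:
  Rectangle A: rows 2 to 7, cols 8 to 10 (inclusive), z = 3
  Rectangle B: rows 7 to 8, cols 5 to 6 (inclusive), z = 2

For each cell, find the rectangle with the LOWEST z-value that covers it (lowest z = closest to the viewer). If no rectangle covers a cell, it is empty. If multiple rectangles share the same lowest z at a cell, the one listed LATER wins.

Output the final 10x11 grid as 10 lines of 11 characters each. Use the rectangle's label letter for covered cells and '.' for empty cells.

...........
...........
........AAA
........AAA
........AAA
........AAA
........AAA
.....BB.AAA
.....BB....
...........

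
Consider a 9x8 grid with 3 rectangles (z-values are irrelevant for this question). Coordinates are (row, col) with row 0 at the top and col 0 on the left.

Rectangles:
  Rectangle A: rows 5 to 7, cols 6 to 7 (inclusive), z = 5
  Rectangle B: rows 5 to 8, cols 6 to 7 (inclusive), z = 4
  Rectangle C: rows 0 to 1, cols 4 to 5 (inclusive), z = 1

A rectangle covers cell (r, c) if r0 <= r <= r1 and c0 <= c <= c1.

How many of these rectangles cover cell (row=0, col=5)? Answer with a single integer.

Answer: 1

Derivation:
Check cell (0,5):
  A: rows 5-7 cols 6-7 -> outside (row miss)
  B: rows 5-8 cols 6-7 -> outside (row miss)
  C: rows 0-1 cols 4-5 -> covers
Count covering = 1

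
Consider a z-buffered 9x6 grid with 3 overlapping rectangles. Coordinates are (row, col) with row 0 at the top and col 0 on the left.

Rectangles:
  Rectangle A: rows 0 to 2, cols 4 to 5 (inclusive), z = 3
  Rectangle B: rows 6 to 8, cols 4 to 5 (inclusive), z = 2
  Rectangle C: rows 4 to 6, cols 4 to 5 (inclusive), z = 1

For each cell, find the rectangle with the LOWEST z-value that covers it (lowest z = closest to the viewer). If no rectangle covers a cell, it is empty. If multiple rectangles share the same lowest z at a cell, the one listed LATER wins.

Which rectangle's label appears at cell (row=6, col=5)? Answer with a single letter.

Answer: C

Derivation:
Check cell (6,5):
  A: rows 0-2 cols 4-5 -> outside (row miss)
  B: rows 6-8 cols 4-5 z=2 -> covers; best now B (z=2)
  C: rows 4-6 cols 4-5 z=1 -> covers; best now C (z=1)
Winner: C at z=1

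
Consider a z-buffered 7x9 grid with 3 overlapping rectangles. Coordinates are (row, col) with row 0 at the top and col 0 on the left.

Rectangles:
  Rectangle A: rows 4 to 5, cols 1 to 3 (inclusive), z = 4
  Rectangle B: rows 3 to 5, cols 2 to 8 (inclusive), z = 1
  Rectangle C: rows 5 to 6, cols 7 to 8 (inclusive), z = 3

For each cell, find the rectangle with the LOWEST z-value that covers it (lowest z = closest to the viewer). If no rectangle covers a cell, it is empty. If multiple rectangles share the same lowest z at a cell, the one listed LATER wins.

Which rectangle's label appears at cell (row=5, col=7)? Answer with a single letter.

Check cell (5,7):
  A: rows 4-5 cols 1-3 -> outside (col miss)
  B: rows 3-5 cols 2-8 z=1 -> covers; best now B (z=1)
  C: rows 5-6 cols 7-8 z=3 -> covers; best now B (z=1)
Winner: B at z=1

Answer: B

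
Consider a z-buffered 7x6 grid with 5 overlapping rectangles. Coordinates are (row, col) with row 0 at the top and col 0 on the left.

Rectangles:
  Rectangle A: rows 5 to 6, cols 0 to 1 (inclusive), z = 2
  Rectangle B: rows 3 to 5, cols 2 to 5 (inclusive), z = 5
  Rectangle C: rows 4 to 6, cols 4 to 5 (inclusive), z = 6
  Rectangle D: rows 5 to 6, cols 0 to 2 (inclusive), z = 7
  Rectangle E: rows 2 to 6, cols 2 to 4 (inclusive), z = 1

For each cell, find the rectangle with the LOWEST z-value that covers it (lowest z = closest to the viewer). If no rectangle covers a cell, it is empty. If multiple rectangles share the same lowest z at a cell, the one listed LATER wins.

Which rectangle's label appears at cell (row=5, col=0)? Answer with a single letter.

Answer: A

Derivation:
Check cell (5,0):
  A: rows 5-6 cols 0-1 z=2 -> covers; best now A (z=2)
  B: rows 3-5 cols 2-5 -> outside (col miss)
  C: rows 4-6 cols 4-5 -> outside (col miss)
  D: rows 5-6 cols 0-2 z=7 -> covers; best now A (z=2)
  E: rows 2-6 cols 2-4 -> outside (col miss)
Winner: A at z=2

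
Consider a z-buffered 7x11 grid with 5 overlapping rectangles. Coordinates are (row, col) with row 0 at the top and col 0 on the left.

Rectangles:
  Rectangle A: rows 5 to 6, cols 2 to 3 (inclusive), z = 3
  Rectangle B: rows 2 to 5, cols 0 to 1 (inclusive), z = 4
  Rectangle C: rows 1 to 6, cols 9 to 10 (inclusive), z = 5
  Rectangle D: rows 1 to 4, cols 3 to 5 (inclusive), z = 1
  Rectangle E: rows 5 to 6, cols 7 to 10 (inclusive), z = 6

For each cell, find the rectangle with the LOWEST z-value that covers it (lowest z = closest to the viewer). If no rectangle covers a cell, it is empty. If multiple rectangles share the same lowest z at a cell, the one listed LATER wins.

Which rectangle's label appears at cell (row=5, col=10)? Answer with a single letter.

Check cell (5,10):
  A: rows 5-6 cols 2-3 -> outside (col miss)
  B: rows 2-5 cols 0-1 -> outside (col miss)
  C: rows 1-6 cols 9-10 z=5 -> covers; best now C (z=5)
  D: rows 1-4 cols 3-5 -> outside (row miss)
  E: rows 5-6 cols 7-10 z=6 -> covers; best now C (z=5)
Winner: C at z=5

Answer: C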